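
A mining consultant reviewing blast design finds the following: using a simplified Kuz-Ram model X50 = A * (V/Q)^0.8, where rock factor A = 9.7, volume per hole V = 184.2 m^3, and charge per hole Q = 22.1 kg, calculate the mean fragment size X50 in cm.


52.9041 cm

Compute V/Q:
V/Q = 184.2 / 22.1 = 8.334841629
Raise to the power 0.8:
(V/Q)^0.8 = 8.334841629^0.8 = 5.454034512
Multiply by A:
X50 = 9.7 * 5.454034512
= 52.9041 cm


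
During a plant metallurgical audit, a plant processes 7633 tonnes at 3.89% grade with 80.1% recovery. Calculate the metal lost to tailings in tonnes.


Total metal in feed:
= 7633 * 3.89 / 100 = 296.9237 tonnes
Metal recovered:
= 296.9237 * 80.1 / 100 = 237.8358837 tonnes
Metal lost to tailings:
= 296.9237 - 237.8358837
= 59.0878 tonnes

59.0878 tonnes


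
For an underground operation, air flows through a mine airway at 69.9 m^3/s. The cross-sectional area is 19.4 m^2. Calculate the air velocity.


3.6031 m/s

Velocity = flow rate / cross-sectional area
= 69.9 / 19.4
= 3.6031 m/s


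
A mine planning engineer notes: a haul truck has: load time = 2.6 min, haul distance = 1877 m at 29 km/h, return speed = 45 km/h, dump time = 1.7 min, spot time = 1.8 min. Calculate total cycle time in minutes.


Convert haul speed to m/min: 29 * 1000/60 = 483.3333333 m/min
Haul time = 1877 / 483.3333333 = 3.883448276 min
Convert return speed to m/min: 45 * 1000/60 = 750 m/min
Return time = 1877 / 750 = 2.502666667 min
Total cycle time:
= 2.6 + 3.883448276 + 1.7 + 2.502666667 + 1.8
= 12.4861 min

12.4861 min


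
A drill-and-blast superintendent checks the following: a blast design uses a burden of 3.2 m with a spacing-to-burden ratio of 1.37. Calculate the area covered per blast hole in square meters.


14.0288 m^2

First, find the spacing:
Spacing = burden * ratio = 3.2 * 1.37
= 4.384 m
Then, calculate the area:
Area = burden * spacing = 3.2 * 4.384
= 14.0288 m^2


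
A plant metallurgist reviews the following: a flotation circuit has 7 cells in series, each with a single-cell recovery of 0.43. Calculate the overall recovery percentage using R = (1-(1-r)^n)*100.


Complement of single-cell recovery:
1 - r = 1 - 0.43 = 0.57
Raise to power n:
(1 - r)^7 = 0.57^7 = 0.01954897493
Overall recovery:
R = (1 - 0.01954897493) * 100
= 98.0451%

98.0451%


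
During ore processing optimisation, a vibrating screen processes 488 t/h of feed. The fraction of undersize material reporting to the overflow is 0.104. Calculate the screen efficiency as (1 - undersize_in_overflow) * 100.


Screen efficiency = (1 - fraction of undersize in overflow) * 100
= (1 - 0.104) * 100
= 0.896 * 100
= 89.6%

89.6%


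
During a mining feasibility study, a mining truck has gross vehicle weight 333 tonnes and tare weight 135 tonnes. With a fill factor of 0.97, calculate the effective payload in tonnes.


192.06 tonnes

Maximum payload = gross - tare
= 333 - 135 = 198 tonnes
Effective payload = max payload * fill factor
= 198 * 0.97
= 192.06 tonnes


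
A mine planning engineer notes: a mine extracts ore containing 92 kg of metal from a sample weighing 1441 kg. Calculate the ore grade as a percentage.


Ore grade = (metal mass / ore mass) * 100
= (92 / 1441) * 100
= 0.06384455239 * 100
= 6.3845%

6.3845%


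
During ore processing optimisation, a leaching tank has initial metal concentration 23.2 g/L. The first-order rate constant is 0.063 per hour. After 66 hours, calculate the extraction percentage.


98.4361%

Compute the exponent:
-k * t = -0.063 * 66 = -4.158
Remaining concentration:
C = 23.2 * exp(-4.158)
= 23.2 * 0.01563880427
= 0.3628202591 g/L
Extracted = 23.2 - 0.3628202591 = 22.83717974 g/L
Extraction % = 22.83717974 / 23.2 * 100
= 98.4361%


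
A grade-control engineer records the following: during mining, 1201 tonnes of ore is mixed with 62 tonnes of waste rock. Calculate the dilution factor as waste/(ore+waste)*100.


Total material = ore + waste
= 1201 + 62 = 1263 tonnes
Dilution = waste / total * 100
= 62 / 1263 * 100
= 0.04908946952 * 100
= 4.9089%

4.9089%


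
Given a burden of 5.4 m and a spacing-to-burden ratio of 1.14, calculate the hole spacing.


Spacing = burden * ratio
= 5.4 * 1.14
= 6.156 m

6.156 m


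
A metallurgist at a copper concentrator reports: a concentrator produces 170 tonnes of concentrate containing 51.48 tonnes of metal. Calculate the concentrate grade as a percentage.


30.2824%

Grade = (metal in concentrate / concentrate mass) * 100
= (51.48 / 170) * 100
= 0.3028235294 * 100
= 30.2824%


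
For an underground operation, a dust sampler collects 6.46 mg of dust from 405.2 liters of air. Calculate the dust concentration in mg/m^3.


Convert liters to m^3: 1 m^3 = 1000 L
Concentration = mass / volume * 1000
= 6.46 / 405.2 * 1000
= 0.01594274432 * 1000
= 15.9427 mg/m^3

15.9427 mg/m^3


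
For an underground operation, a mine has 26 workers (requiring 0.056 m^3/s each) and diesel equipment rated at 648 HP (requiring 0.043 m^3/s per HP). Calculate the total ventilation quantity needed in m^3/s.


29.32 m^3/s

Airflow for workers:
Q_people = 26 * 0.056 = 1.456 m^3/s
Airflow for diesel equipment:
Q_diesel = 648 * 0.043 = 27.864 m^3/s
Total ventilation:
Q_total = 1.456 + 27.864
= 29.32 m^3/s


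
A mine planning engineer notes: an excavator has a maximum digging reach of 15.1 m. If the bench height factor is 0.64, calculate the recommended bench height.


9.664 m

Bench height = reach * factor
= 15.1 * 0.64
= 9.664 m


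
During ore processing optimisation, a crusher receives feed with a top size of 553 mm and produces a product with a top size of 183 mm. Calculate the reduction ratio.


3.0219

Reduction ratio = feed size / product size
= 553 / 183
= 3.0219


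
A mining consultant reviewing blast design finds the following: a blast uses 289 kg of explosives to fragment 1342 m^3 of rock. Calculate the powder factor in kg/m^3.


Powder factor = explosive mass / rock volume
= 289 / 1342
= 0.2154 kg/m^3

0.2154 kg/m^3


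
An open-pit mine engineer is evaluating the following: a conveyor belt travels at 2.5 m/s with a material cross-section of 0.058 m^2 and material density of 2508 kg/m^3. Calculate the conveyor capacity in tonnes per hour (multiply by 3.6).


Volumetric flow = speed * area
= 2.5 * 0.058 = 0.145 m^3/s
Mass flow = volumetric * density
= 0.145 * 2508 = 363.66 kg/s
Convert to t/h: multiply by 3.6
Capacity = 363.66 * 3.6
= 1309.176 t/h

1309.176 t/h


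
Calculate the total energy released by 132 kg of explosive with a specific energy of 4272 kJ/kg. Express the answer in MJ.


Energy = mass * specific_energy / 1000
= 132 * 4272 / 1000
= 563904 / 1000
= 563.904 MJ

563.904 MJ


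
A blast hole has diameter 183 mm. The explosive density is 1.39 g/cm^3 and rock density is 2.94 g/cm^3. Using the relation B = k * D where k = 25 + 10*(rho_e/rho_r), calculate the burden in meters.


First, compute k:
rho_e / rho_r = 1.39 / 2.94 = 0.4727891156
k = 25 + 10 * 0.4727891156 = 29.72789116
Then, compute burden:
B = k * D / 1000 = 29.72789116 * 183 / 1000
= 5440.204082 / 1000
= 5.4402 m

5.4402 m


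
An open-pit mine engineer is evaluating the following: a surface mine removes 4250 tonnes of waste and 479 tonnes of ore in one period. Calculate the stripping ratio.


Stripping ratio = waste tonnage / ore tonnage
= 4250 / 479
= 8.8727

8.8727


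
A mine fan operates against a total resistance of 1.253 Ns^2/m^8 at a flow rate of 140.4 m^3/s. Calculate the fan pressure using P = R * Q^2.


24699.3365 Pa

Compute Q^2:
Q^2 = 140.4^2 = 19712.16
Compute pressure:
P = R * Q^2 = 1.253 * 19712.16
= 24699.3365 Pa


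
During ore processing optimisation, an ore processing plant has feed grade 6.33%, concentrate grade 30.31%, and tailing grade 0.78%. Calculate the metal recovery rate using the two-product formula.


89.9936%

Using the two-product formula:
R = 100 * c * (f - t) / (f * (c - t))
Numerator = 100 * 30.31 * (6.33 - 0.78)
= 100 * 30.31 * 5.55
= 16822.05
Denominator = 6.33 * (30.31 - 0.78)
= 6.33 * 29.53
= 186.9249
R = 16822.05 / 186.9249
= 89.9936%


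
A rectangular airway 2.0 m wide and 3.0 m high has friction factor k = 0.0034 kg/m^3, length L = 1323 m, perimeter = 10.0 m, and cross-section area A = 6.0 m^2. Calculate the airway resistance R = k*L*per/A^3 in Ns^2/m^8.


0.2083 Ns^2/m^8

Compute the numerator:
k * L * per = 0.0034 * 1323 * 10.0
= 44.982
Compute the denominator:
A^3 = 6.0^3 = 216
Resistance:
R = 44.982 / 216
= 0.2083 Ns^2/m^8


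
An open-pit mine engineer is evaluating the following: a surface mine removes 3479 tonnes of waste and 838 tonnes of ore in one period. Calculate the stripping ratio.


4.1516

Stripping ratio = waste tonnage / ore tonnage
= 3479 / 838
= 4.1516


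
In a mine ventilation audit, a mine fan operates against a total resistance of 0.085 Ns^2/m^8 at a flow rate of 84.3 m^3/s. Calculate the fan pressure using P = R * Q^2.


Compute Q^2:
Q^2 = 84.3^2 = 7106.49
Compute pressure:
P = R * Q^2 = 0.085 * 7106.49
= 604.0517 Pa

604.0517 Pa


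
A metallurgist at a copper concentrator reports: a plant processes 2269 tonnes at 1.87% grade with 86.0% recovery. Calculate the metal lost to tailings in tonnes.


Total metal in feed:
= 2269 * 1.87 / 100 = 42.4303 tonnes
Metal recovered:
= 42.4303 * 86.0 / 100 = 36.490058 tonnes
Metal lost to tailings:
= 42.4303 - 36.490058
= 5.9402 tonnes

5.9402 tonnes


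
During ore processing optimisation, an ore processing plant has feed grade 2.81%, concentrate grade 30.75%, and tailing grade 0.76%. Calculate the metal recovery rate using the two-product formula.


74.8025%

Using the two-product formula:
R = 100 * c * (f - t) / (f * (c - t))
Numerator = 100 * 30.75 * (2.81 - 0.76)
= 100 * 30.75 * 2.05
= 6303.75
Denominator = 2.81 * (30.75 - 0.76)
= 2.81 * 29.99
= 84.2719
R = 6303.75 / 84.2719
= 74.8025%


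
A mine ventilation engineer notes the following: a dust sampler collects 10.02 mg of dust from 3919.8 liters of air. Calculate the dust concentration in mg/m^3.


2.5563 mg/m^3

Convert liters to m^3: 1 m^3 = 1000 L
Concentration = mass / volume * 1000
= 10.02 / 3919.8 * 1000
= 0.00255625287 * 1000
= 2.5563 mg/m^3


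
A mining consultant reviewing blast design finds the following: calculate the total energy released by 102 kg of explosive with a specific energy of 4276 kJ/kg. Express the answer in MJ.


Energy = mass * specific_energy / 1000
= 102 * 4276 / 1000
= 436152 / 1000
= 436.152 MJ

436.152 MJ


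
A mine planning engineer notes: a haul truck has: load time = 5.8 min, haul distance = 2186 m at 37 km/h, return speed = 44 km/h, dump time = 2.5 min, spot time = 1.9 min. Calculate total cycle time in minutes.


Convert haul speed to m/min: 37 * 1000/60 = 616.6666667 m/min
Haul time = 2186 / 616.6666667 = 3.544864865 min
Convert return speed to m/min: 44 * 1000/60 = 733.3333333 m/min
Return time = 2186 / 733.3333333 = 2.980909091 min
Total cycle time:
= 5.8 + 3.544864865 + 2.5 + 2.980909091 + 1.9
= 16.7258 min

16.7258 min


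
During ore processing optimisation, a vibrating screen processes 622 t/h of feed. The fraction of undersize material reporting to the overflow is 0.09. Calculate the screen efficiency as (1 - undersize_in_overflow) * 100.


Screen efficiency = (1 - fraction of undersize in overflow) * 100
= (1 - 0.09) * 100
= 0.91 * 100
= 91.0%

91.0%


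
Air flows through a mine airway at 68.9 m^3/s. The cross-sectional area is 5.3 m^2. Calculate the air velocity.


13.0 m/s

Velocity = flow rate / cross-sectional area
= 68.9 / 5.3
= 13.0 m/s


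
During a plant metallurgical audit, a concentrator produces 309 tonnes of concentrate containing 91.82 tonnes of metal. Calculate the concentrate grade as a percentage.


29.7152%

Grade = (metal in concentrate / concentrate mass) * 100
= (91.82 / 309) * 100
= 0.2971521036 * 100
= 29.7152%


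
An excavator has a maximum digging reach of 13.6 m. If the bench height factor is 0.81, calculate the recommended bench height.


11.016 m

Bench height = reach * factor
= 13.6 * 0.81
= 11.016 m


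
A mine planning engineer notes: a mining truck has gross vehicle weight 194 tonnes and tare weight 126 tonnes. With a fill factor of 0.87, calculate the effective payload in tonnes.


59.16 tonnes

Maximum payload = gross - tare
= 194 - 126 = 68 tonnes
Effective payload = max payload * fill factor
= 68 * 0.87
= 59.16 tonnes


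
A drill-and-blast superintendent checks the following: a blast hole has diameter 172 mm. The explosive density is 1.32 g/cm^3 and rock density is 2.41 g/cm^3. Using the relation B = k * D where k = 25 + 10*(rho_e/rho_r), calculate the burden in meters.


5.2421 m

First, compute k:
rho_e / rho_r = 1.32 / 2.41 = 0.5477178423
k = 25 + 10 * 0.5477178423 = 30.47717842
Then, compute burden:
B = k * D / 1000 = 30.47717842 * 172 / 1000
= 5242.074689 / 1000
= 5.2421 m


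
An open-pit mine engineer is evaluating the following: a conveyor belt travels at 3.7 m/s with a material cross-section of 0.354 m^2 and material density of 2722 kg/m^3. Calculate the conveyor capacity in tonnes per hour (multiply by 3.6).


Volumetric flow = speed * area
= 3.7 * 0.354 = 1.3098 m^3/s
Mass flow = volumetric * density
= 1.3098 * 2722 = 3565.2756 kg/s
Convert to t/h: multiply by 3.6
Capacity = 3565.2756 * 3.6
= 12834.9922 t/h

12834.9922 t/h


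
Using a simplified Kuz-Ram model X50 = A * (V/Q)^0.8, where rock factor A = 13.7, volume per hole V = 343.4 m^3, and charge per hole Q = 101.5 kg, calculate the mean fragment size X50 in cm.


36.3235 cm

Compute V/Q:
V/Q = 343.4 / 101.5 = 3.383251232
Raise to the power 0.8:
(V/Q)^0.8 = 3.383251232^0.8 = 2.651352057
Multiply by A:
X50 = 13.7 * 2.651352057
= 36.3235 cm


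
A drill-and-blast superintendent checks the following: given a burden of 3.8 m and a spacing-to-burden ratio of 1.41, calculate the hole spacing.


Spacing = burden * ratio
= 3.8 * 1.41
= 5.358 m

5.358 m


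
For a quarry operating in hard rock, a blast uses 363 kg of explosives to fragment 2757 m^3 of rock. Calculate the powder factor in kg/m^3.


Powder factor = explosive mass / rock volume
= 363 / 2757
= 0.1317 kg/m^3

0.1317 kg/m^3


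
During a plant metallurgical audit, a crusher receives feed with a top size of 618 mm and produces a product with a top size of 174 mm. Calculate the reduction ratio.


3.5517

Reduction ratio = feed size / product size
= 618 / 174
= 3.5517


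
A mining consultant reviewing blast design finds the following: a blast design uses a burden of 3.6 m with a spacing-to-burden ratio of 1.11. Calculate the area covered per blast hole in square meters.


14.3856 m^2

First, find the spacing:
Spacing = burden * ratio = 3.6 * 1.11
= 3.996 m
Then, calculate the area:
Area = burden * spacing = 3.6 * 3.996
= 14.3856 m^2


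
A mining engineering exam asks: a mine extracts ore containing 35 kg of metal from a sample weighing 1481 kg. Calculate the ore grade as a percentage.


2.3633%

Ore grade = (metal mass / ore mass) * 100
= (35 / 1481) * 100
= 0.02363268062 * 100
= 2.3633%


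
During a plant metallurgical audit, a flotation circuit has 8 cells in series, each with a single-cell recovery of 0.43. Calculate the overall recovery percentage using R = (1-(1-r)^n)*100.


Complement of single-cell recovery:
1 - r = 1 - 0.43 = 0.57
Raise to power n:
(1 - r)^8 = 0.57^8 = 0.01114291571
Overall recovery:
R = (1 - 0.01114291571) * 100
= 98.8857%

98.8857%


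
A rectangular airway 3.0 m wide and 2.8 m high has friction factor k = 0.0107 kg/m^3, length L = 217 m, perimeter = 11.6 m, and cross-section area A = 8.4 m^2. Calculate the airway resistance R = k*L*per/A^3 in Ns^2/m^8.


Compute the numerator:
k * L * per = 0.0107 * 217 * 11.6
= 26.93404
Compute the denominator:
A^3 = 8.4^3 = 592.704
Resistance:
R = 26.93404 / 592.704
= 0.0454 Ns^2/m^8

0.0454 Ns^2/m^8


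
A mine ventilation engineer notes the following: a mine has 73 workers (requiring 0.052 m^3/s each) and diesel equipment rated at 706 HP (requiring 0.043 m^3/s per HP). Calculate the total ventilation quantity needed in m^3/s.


34.154 m^3/s

Airflow for workers:
Q_people = 73 * 0.052 = 3.796 m^3/s
Airflow for diesel equipment:
Q_diesel = 706 * 0.043 = 30.358 m^3/s
Total ventilation:
Q_total = 3.796 + 30.358
= 34.154 m^3/s


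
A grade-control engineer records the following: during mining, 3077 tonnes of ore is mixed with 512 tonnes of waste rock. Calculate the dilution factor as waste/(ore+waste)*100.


Total material = ore + waste
= 3077 + 512 = 3589 tonnes
Dilution = waste / total * 100
= 512 / 3589 * 100
= 0.142658122 * 100
= 14.2658%

14.2658%


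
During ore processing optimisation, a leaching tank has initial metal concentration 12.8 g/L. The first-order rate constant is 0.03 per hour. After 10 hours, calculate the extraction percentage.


Compute the exponent:
-k * t = -0.03 * 10 = -0.3
Remaining concentration:
C = 12.8 * exp(-0.3)
= 12.8 * 0.7408182207
= 9.482473225 g/L
Extracted = 12.8 - 9.482473225 = 3.317526775 g/L
Extraction % = 3.317526775 / 12.8 * 100
= 25.9182%

25.9182%


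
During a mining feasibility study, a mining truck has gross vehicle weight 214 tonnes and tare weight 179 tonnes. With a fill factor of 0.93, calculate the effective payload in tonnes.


Maximum payload = gross - tare
= 214 - 179 = 35 tonnes
Effective payload = max payload * fill factor
= 35 * 0.93
= 32.55 tonnes

32.55 tonnes


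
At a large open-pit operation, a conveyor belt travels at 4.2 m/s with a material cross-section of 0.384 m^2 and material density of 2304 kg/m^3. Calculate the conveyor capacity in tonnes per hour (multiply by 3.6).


Volumetric flow = speed * area
= 4.2 * 0.384 = 1.6128 m^3/s
Mass flow = volumetric * density
= 1.6128 * 2304 = 3715.8912 kg/s
Convert to t/h: multiply by 3.6
Capacity = 3715.8912 * 3.6
= 13377.2083 t/h

13377.2083 t/h


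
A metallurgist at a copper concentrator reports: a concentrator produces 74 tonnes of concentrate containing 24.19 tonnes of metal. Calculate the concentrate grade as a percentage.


Grade = (metal in concentrate / concentrate mass) * 100
= (24.19 / 74) * 100
= 0.3268918919 * 100
= 32.6892%

32.6892%


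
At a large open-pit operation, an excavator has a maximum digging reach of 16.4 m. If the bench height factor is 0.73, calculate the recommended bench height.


Bench height = reach * factor
= 16.4 * 0.73
= 11.972 m

11.972 m


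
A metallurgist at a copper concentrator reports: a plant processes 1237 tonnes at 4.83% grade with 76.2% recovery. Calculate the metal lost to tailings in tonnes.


Total metal in feed:
= 1237 * 4.83 / 100 = 59.7471 tonnes
Metal recovered:
= 59.7471 * 76.2 / 100 = 45.5272902 tonnes
Metal lost to tailings:
= 59.7471 - 45.5272902
= 14.2198 tonnes

14.2198 tonnes


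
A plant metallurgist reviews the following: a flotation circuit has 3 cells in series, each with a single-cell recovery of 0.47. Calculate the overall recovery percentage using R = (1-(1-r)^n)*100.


85.1123%

Complement of single-cell recovery:
1 - r = 1 - 0.47 = 0.53
Raise to power n:
(1 - r)^3 = 0.53^3 = 0.148877
Overall recovery:
R = (1 - 0.148877) * 100
= 85.1123%


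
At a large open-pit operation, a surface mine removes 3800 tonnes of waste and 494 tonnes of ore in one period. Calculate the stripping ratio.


7.6923

Stripping ratio = waste tonnage / ore tonnage
= 3800 / 494
= 7.6923


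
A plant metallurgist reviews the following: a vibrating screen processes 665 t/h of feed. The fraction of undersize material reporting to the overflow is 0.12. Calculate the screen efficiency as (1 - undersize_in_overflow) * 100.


Screen efficiency = (1 - fraction of undersize in overflow) * 100
= (1 - 0.12) * 100
= 0.88 * 100
= 88.0%

88.0%


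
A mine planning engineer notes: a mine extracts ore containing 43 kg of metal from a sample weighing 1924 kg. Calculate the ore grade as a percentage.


2.2349%

Ore grade = (metal mass / ore mass) * 100
= (43 / 1924) * 100
= 0.02234927235 * 100
= 2.2349%


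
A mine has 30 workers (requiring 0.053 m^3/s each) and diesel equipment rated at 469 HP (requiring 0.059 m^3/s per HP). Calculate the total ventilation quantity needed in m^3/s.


29.261 m^3/s

Airflow for workers:
Q_people = 30 * 0.053 = 1.59 m^3/s
Airflow for diesel equipment:
Q_diesel = 469 * 0.059 = 27.671 m^3/s
Total ventilation:
Q_total = 1.59 + 27.671
= 29.261 m^3/s


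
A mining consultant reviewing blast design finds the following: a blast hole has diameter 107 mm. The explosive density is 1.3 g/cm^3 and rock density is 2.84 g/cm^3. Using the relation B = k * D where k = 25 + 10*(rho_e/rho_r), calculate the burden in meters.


First, compute k:
rho_e / rho_r = 1.3 / 2.84 = 0.4577464789
k = 25 + 10 * 0.4577464789 = 29.57746479
Then, compute burden:
B = k * D / 1000 = 29.57746479 * 107 / 1000
= 3164.788732 / 1000
= 3.1648 m

3.1648 m


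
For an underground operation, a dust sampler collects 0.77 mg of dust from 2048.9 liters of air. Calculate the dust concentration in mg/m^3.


Convert liters to m^3: 1 m^3 = 1000 L
Concentration = mass / volume * 1000
= 0.77 / 2048.9 * 1000
= 0.000375811411 * 1000
= 0.3758 mg/m^3

0.3758 mg/m^3


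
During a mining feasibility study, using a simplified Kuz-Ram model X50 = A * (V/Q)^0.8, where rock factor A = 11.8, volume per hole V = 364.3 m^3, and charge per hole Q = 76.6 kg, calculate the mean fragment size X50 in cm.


Compute V/Q:
V/Q = 364.3 / 76.6 = 4.755874674
Raise to the power 0.8:
(V/Q)^0.8 = 4.755874674^0.8 = 3.481643672
Multiply by A:
X50 = 11.8 * 3.481643672
= 41.0834 cm

41.0834 cm


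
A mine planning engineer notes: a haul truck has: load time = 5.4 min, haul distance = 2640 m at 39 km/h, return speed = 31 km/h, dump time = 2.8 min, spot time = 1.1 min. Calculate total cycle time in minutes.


Convert haul speed to m/min: 39 * 1000/60 = 650 m/min
Haul time = 2640 / 650 = 4.061538462 min
Convert return speed to m/min: 31 * 1000/60 = 516.6666667 m/min
Return time = 2640 / 516.6666667 = 5.109677419 min
Total cycle time:
= 5.4 + 4.061538462 + 2.8 + 5.109677419 + 1.1
= 18.4712 min

18.4712 min


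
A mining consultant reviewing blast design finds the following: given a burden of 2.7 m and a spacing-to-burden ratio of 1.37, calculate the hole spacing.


3.699 m

Spacing = burden * ratio
= 2.7 * 1.37
= 3.699 m


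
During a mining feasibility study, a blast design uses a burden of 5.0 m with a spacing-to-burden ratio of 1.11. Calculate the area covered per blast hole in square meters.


First, find the spacing:
Spacing = burden * ratio = 5.0 * 1.11
= 5.55 m
Then, calculate the area:
Area = burden * spacing = 5.0 * 5.55
= 27.75 m^2

27.75 m^2


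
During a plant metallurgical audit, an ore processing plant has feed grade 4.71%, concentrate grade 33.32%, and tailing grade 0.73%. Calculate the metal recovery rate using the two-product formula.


Using the two-product formula:
R = 100 * c * (f - t) / (f * (c - t))
Numerator = 100 * 33.32 * (4.71 - 0.73)
= 100 * 33.32 * 3.98
= 13261.36
Denominator = 4.71 * (33.32 - 0.73)
= 4.71 * 32.59
= 153.4989
R = 13261.36 / 153.4989
= 86.3938%

86.3938%


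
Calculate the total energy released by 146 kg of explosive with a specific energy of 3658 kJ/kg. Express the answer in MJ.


534.068 MJ

Energy = mass * specific_energy / 1000
= 146 * 3658 / 1000
= 534068 / 1000
= 534.068 MJ


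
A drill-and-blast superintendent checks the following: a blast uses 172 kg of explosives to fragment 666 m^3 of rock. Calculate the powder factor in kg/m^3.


Powder factor = explosive mass / rock volume
= 172 / 666
= 0.2583 kg/m^3

0.2583 kg/m^3


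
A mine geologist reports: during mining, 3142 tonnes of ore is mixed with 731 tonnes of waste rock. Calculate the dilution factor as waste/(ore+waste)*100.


18.8743%

Total material = ore + waste
= 3142 + 731 = 3873 tonnes
Dilution = waste / total * 100
= 731 / 3873 * 100
= 0.1887425768 * 100
= 18.8743%


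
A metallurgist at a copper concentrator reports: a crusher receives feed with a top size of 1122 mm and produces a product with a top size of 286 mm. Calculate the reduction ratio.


3.9231

Reduction ratio = feed size / product size
= 1122 / 286
= 3.9231


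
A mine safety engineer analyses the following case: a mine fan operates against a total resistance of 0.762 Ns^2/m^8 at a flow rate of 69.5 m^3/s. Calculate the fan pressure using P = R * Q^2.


3680.6505 Pa

Compute Q^2:
Q^2 = 69.5^2 = 4830.25
Compute pressure:
P = R * Q^2 = 0.762 * 4830.25
= 3680.6505 Pa


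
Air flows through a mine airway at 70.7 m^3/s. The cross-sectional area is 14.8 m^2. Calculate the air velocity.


4.777 m/s

Velocity = flow rate / cross-sectional area
= 70.7 / 14.8
= 4.777 m/s


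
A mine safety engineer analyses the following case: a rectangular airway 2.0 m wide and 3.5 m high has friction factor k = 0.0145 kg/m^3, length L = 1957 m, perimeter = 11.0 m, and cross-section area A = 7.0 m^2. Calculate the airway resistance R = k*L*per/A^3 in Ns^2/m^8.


0.91 Ns^2/m^8

Compute the numerator:
k * L * per = 0.0145 * 1957 * 11.0
= 312.1415
Compute the denominator:
A^3 = 7.0^3 = 343
Resistance:
R = 312.1415 / 343
= 0.91 Ns^2/m^8


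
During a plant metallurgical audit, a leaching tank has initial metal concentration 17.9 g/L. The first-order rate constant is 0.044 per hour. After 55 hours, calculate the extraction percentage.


91.1078%

Compute the exponent:
-k * t = -0.044 * 55 = -2.42
Remaining concentration:
C = 17.9 * exp(-2.42)
= 17.9 * 0.08892161746
= 1.591696953 g/L
Extracted = 17.9 - 1.591696953 = 16.30830305 g/L
Extraction % = 16.30830305 / 17.9 * 100
= 91.1078%


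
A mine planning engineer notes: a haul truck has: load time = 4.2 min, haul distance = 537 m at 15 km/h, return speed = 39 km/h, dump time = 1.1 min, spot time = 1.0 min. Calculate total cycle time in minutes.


9.2742 min

Convert haul speed to m/min: 15 * 1000/60 = 250 m/min
Haul time = 537 / 250 = 2.148 min
Convert return speed to m/min: 39 * 1000/60 = 650 m/min
Return time = 537 / 650 = 0.8261538462 min
Total cycle time:
= 4.2 + 2.148 + 1.1 + 0.8261538462 + 1.0
= 9.2742 min


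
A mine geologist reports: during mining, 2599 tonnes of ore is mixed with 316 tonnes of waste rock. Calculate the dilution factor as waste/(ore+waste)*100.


10.8405%

Total material = ore + waste
= 2599 + 316 = 2915 tonnes
Dilution = waste / total * 100
= 316 / 2915 * 100
= 0.1084048027 * 100
= 10.8405%


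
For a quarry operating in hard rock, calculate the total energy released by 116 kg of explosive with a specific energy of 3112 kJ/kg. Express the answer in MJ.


360.992 MJ

Energy = mass * specific_energy / 1000
= 116 * 3112 / 1000
= 360992 / 1000
= 360.992 MJ


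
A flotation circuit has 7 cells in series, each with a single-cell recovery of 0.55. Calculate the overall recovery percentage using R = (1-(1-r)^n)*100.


99.6263%

Complement of single-cell recovery:
1 - r = 1 - 0.55 = 0.45
Raise to power n:
(1 - r)^7 = 0.45^7 = 0.003736694531
Overall recovery:
R = (1 - 0.003736694531) * 100
= 99.6263%


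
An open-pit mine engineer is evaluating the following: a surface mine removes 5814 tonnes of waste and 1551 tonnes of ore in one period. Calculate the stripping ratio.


3.7485

Stripping ratio = waste tonnage / ore tonnage
= 5814 / 1551
= 3.7485


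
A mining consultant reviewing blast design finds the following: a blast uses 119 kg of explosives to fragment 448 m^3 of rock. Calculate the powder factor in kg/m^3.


0.2656 kg/m^3

Powder factor = explosive mass / rock volume
= 119 / 448
= 0.2656 kg/m^3


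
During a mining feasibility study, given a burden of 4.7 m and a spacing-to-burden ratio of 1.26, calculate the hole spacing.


5.922 m

Spacing = burden * ratio
= 4.7 * 1.26
= 5.922 m


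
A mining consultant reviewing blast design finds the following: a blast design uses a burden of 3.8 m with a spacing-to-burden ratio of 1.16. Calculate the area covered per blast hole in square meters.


First, find the spacing:
Spacing = burden * ratio = 3.8 * 1.16
= 4.408 m
Then, calculate the area:
Area = burden * spacing = 3.8 * 4.408
= 16.7504 m^2

16.7504 m^2


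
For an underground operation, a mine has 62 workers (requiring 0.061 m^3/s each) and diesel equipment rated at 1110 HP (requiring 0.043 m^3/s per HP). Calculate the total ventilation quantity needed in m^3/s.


51.512 m^3/s

Airflow for workers:
Q_people = 62 * 0.061 = 3.782 m^3/s
Airflow for diesel equipment:
Q_diesel = 1110 * 0.043 = 47.73 m^3/s
Total ventilation:
Q_total = 3.782 + 47.73
= 51.512 m^3/s


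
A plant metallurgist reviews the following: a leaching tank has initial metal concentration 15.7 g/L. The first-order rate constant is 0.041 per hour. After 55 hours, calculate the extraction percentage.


Compute the exponent:
-k * t = -0.041 * 55 = -2.255
Remaining concentration:
C = 15.7 * exp(-2.255)
= 15.7 * 0.1048735437
= 1.646514637 g/L
Extracted = 15.7 - 1.646514637 = 14.05348536 g/L
Extraction % = 14.05348536 / 15.7 * 100
= 89.5126%

89.5126%


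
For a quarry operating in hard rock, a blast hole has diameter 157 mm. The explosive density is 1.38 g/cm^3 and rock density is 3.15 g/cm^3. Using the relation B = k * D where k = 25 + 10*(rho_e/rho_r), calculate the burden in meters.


4.6128 m

First, compute k:
rho_e / rho_r = 1.38 / 3.15 = 0.4380952381
k = 25 + 10 * 0.4380952381 = 29.38095238
Then, compute burden:
B = k * D / 1000 = 29.38095238 * 157 / 1000
= 4612.809524 / 1000
= 4.6128 m


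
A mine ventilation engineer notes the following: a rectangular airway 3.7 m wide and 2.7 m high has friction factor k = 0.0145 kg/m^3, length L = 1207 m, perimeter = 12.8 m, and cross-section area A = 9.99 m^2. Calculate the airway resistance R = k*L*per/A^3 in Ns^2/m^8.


0.2247 Ns^2/m^8

Compute the numerator:
k * L * per = 0.0145 * 1207 * 12.8
= 224.0192
Compute the denominator:
A^3 = 9.99^3 = 997.002999
Resistance:
R = 224.0192 / 997.002999
= 0.2247 Ns^2/m^8


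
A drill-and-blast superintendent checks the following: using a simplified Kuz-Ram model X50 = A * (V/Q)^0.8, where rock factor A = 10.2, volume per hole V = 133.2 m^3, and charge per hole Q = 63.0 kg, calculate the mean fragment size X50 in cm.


Compute V/Q:
V/Q = 133.2 / 63.0 = 2.114285714
Raise to the power 0.8:
(V/Q)^0.8 = 2.114285714^0.8 = 1.820249583
Multiply by A:
X50 = 10.2 * 1.820249583
= 18.5665 cm

18.5665 cm


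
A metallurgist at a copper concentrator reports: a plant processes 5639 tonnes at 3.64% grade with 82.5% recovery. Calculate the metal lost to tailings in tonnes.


Total metal in feed:
= 5639 * 3.64 / 100 = 205.2596 tonnes
Metal recovered:
= 205.2596 * 82.5 / 100 = 169.33917 tonnes
Metal lost to tailings:
= 205.2596 - 169.33917
= 35.9204 tonnes

35.9204 tonnes


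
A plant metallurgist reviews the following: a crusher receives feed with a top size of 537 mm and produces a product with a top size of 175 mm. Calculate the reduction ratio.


Reduction ratio = feed size / product size
= 537 / 175
= 3.0686

3.0686


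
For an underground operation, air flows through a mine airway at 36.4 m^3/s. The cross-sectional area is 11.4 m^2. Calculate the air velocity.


3.193 m/s

Velocity = flow rate / cross-sectional area
= 36.4 / 11.4
= 3.193 m/s


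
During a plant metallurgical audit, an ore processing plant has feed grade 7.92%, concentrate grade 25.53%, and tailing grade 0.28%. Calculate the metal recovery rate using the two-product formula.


Using the two-product formula:
R = 100 * c * (f - t) / (f * (c - t))
Numerator = 100 * 25.53 * (7.92 - 0.28)
= 100 * 25.53 * 7.64
= 19504.92
Denominator = 7.92 * (25.53 - 0.28)
= 7.92 * 25.25
= 199.98
R = 19504.92 / 199.98
= 97.5344%

97.5344%


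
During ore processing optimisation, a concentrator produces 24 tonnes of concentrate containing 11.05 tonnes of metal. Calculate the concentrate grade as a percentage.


46.0417%

Grade = (metal in concentrate / concentrate mass) * 100
= (11.05 / 24) * 100
= 0.4604166667 * 100
= 46.0417%


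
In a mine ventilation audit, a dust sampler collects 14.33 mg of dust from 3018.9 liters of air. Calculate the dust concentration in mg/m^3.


Convert liters to m^3: 1 m^3 = 1000 L
Concentration = mass / volume * 1000
= 14.33 / 3018.9 * 1000
= 0.004746762066 * 1000
= 4.7468 mg/m^3

4.7468 mg/m^3


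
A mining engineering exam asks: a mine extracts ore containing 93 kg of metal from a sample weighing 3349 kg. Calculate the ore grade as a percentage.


Ore grade = (metal mass / ore mass) * 100
= (93 / 3349) * 100
= 0.02776948343 * 100
= 2.7769%

2.7769%


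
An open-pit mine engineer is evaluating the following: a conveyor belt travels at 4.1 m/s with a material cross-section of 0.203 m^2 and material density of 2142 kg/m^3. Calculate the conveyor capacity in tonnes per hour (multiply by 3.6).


Volumetric flow = speed * area
= 4.1 * 0.203 = 0.8323 m^3/s
Mass flow = volumetric * density
= 0.8323 * 2142 = 1782.7866 kg/s
Convert to t/h: multiply by 3.6
Capacity = 1782.7866 * 3.6
= 6418.0318 t/h

6418.0318 t/h


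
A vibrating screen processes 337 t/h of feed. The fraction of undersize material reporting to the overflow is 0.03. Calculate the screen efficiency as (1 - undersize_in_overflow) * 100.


Screen efficiency = (1 - fraction of undersize in overflow) * 100
= (1 - 0.03) * 100
= 0.97 * 100
= 97.0%

97.0%


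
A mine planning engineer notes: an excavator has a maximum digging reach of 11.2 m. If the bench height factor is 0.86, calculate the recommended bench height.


9.632 m

Bench height = reach * factor
= 11.2 * 0.86
= 9.632 m


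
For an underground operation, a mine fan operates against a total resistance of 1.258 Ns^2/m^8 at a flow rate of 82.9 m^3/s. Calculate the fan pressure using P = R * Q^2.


8645.4918 Pa

Compute Q^2:
Q^2 = 82.9^2 = 6872.41
Compute pressure:
P = R * Q^2 = 1.258 * 6872.41
= 8645.4918 Pa


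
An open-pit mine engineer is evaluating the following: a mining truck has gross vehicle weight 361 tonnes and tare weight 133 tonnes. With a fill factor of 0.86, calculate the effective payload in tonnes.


196.08 tonnes

Maximum payload = gross - tare
= 361 - 133 = 228 tonnes
Effective payload = max payload * fill factor
= 228 * 0.86
= 196.08 tonnes


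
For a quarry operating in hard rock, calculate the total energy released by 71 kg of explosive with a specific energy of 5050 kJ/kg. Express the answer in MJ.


358.55 MJ

Energy = mass * specific_energy / 1000
= 71 * 5050 / 1000
= 358550 / 1000
= 358.55 MJ


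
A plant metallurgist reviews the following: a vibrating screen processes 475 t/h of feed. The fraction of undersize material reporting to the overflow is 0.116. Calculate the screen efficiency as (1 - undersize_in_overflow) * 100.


Screen efficiency = (1 - fraction of undersize in overflow) * 100
= (1 - 0.116) * 100
= 0.884 * 100
= 88.4%

88.4%


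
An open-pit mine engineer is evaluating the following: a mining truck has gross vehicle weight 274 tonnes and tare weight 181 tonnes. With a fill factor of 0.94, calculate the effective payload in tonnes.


Maximum payload = gross - tare
= 274 - 181 = 93 tonnes
Effective payload = max payload * fill factor
= 93 * 0.94
= 87.42 tonnes

87.42 tonnes


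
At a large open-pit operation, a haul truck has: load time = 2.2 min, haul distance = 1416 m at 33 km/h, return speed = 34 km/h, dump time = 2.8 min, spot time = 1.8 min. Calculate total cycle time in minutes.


11.8734 min

Convert haul speed to m/min: 33 * 1000/60 = 550 m/min
Haul time = 1416 / 550 = 2.574545455 min
Convert return speed to m/min: 34 * 1000/60 = 566.6666667 m/min
Return time = 1416 / 566.6666667 = 2.498823529 min
Total cycle time:
= 2.2 + 2.574545455 + 2.8 + 2.498823529 + 1.8
= 11.8734 min


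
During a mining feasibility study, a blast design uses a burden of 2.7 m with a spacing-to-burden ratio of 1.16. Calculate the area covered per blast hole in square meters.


8.4564 m^2

First, find the spacing:
Spacing = burden * ratio = 2.7 * 1.16
= 3.132 m
Then, calculate the area:
Area = burden * spacing = 2.7 * 3.132
= 8.4564 m^2


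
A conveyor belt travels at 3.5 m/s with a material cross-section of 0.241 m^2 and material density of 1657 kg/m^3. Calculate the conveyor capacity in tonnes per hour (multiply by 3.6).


Volumetric flow = speed * area
= 3.5 * 0.241 = 0.8435 m^3/s
Mass flow = volumetric * density
= 0.8435 * 1657 = 1397.6795 kg/s
Convert to t/h: multiply by 3.6
Capacity = 1397.6795 * 3.6
= 5031.6462 t/h

5031.6462 t/h


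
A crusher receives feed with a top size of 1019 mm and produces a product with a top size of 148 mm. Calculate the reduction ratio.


Reduction ratio = feed size / product size
= 1019 / 148
= 6.8851

6.8851


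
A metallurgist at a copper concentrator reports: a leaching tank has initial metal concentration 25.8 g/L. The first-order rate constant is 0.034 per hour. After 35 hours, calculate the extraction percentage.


69.5779%

Compute the exponent:
-k * t = -0.034 * 35 = -1.19
Remaining concentration:
C = 25.8 * exp(-1.19)
= 25.8 * 0.3042212641
= 7.848908613 g/L
Extracted = 25.8 - 7.848908613 = 17.95109139 g/L
Extraction % = 17.95109139 / 25.8 * 100
= 69.5779%


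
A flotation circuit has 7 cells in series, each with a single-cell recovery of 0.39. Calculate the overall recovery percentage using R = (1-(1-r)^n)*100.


96.8573%

Complement of single-cell recovery:
1 - r = 1 - 0.39 = 0.61
Raise to power n:
(1 - r)^7 = 0.61^7 = 0.03142742836
Overall recovery:
R = (1 - 0.03142742836) * 100
= 96.8573%


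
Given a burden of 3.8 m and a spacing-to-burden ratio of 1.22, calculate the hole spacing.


4.636 m

Spacing = burden * ratio
= 3.8 * 1.22
= 4.636 m


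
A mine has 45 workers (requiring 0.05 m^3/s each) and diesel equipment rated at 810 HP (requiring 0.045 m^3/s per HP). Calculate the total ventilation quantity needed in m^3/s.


38.7 m^3/s

Airflow for workers:
Q_people = 45 * 0.05 = 2.25 m^3/s
Airflow for diesel equipment:
Q_diesel = 810 * 0.045 = 36.45 m^3/s
Total ventilation:
Q_total = 2.25 + 36.45
= 38.7 m^3/s


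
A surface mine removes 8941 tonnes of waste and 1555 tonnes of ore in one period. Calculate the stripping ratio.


5.7498

Stripping ratio = waste tonnage / ore tonnage
= 8941 / 1555
= 5.7498


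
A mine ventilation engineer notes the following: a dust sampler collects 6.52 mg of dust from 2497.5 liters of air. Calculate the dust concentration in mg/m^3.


2.6106 mg/m^3

Convert liters to m^3: 1 m^3 = 1000 L
Concentration = mass / volume * 1000
= 6.52 / 2497.5 * 1000
= 0.002610610611 * 1000
= 2.6106 mg/m^3


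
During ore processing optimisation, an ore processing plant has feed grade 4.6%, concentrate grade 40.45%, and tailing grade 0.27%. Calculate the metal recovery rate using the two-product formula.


94.763%

Using the two-product formula:
R = 100 * c * (f - t) / (f * (c - t))
Numerator = 100 * 40.45 * (4.6 - 0.27)
= 100 * 40.45 * 4.33
= 17514.85
Denominator = 4.6 * (40.45 - 0.27)
= 4.6 * 40.18
= 184.828
R = 17514.85 / 184.828
= 94.763%


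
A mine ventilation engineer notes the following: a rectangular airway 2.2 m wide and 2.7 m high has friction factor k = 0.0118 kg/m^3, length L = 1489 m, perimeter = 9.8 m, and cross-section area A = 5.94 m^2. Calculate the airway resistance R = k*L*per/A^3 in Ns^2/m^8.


0.8216 Ns^2/m^8

Compute the numerator:
k * L * per = 0.0118 * 1489 * 9.8
= 172.18796
Compute the denominator:
A^3 = 5.94^3 = 209.584584
Resistance:
R = 172.18796 / 209.584584
= 0.8216 Ns^2/m^8


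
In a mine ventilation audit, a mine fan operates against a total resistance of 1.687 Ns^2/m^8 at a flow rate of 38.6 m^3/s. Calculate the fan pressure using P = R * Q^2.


Compute Q^2:
Q^2 = 38.6^2 = 1489.96
Compute pressure:
P = R * Q^2 = 1.687 * 1489.96
= 2513.5625 Pa

2513.5625 Pa


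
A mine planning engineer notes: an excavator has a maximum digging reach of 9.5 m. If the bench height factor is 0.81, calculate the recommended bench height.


7.695 m

Bench height = reach * factor
= 9.5 * 0.81
= 7.695 m
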